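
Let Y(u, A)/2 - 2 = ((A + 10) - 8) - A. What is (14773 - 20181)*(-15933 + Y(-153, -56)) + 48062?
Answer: 86170462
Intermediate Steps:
Y(u, A) = 8 (Y(u, A) = 4 + 2*(((A + 10) - 8) - A) = 4 + 2*(((10 + A) - 8) - A) = 4 + 2*((2 + A) - A) = 4 + 2*2 = 4 + 4 = 8)
(14773 - 20181)*(-15933 + Y(-153, -56)) + 48062 = (14773 - 20181)*(-15933 + 8) + 48062 = -5408*(-15925) + 48062 = 86122400 + 48062 = 86170462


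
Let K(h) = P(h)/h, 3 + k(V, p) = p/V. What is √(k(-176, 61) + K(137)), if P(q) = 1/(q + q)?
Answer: 3*I*√13511487/6028 ≈ 1.8294*I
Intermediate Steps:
k(V, p) = -3 + p/V
P(q) = 1/(2*q)
K(h) = 1/(2*h²) (K(h) = (1/(2*h))/h = 1/(2*h²))
√(k(-176, 61) + K(137)) = √((-3 + 61/(-176)) + (½)/137²) = √((-3 + 61*(-1/176)) + (½)*(1/18769)) = √((-3 - 61/176) + 1/37538) = √(-589/176 + 1/37538) = √(-11054853/3303344) = 3*I*√13511487/6028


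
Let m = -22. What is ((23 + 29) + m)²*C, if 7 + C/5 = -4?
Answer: -49500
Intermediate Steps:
C = -55 (C = -35 + 5*(-4) = -35 - 20 = -55)
((23 + 29) + m)²*C = ((23 + 29) - 22)²*(-55) = (52 - 22)²*(-55) = 30²*(-55) = 900*(-55) = -49500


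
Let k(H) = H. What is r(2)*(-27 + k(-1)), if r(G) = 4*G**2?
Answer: -448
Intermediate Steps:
r(2)*(-27 + k(-1)) = (4*2**2)*(-27 - 1) = (4*4)*(-28) = 16*(-28) = -448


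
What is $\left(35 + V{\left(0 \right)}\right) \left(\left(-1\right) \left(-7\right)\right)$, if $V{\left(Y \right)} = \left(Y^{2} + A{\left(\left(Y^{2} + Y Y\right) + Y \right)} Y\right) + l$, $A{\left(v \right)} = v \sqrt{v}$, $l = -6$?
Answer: $203$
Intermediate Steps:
$A{\left(v \right)} = v^{\frac{3}{2}}$
$V{\left(Y \right)} = -6 + Y^{2} + Y \left(Y + 2 Y^{2}\right)^{\frac{3}{2}}$ ($V{\left(Y \right)} = \left(Y^{2} + \left(\left(Y^{2} + Y Y\right) + Y\right)^{\frac{3}{2}} Y\right) - 6 = \left(Y^{2} + \left(\left(Y^{2} + Y^{2}\right) + Y\right)^{\frac{3}{2}} Y\right) - 6 = \left(Y^{2} + \left(2 Y^{2} + Y\right)^{\frac{3}{2}} Y\right) - 6 = \left(Y^{2} + \left(Y + 2 Y^{2}\right)^{\frac{3}{2}} Y\right) - 6 = \left(Y^{2} + Y \left(Y + 2 Y^{2}\right)^{\frac{3}{2}}\right) - 6 = -6 + Y^{2} + Y \left(Y + 2 Y^{2}\right)^{\frac{3}{2}}$)
$\left(35 + V{\left(0 \right)}\right) \left(\left(-1\right) \left(-7\right)\right) = \left(35 + \left(-6 + 0^{2} + 0 \left(0 \left(1 + 2 \cdot 0\right)\right)^{\frac{3}{2}}\right)\right) \left(\left(-1\right) \left(-7\right)\right) = \left(35 + \left(-6 + 0 + 0 \left(0 \left(1 + 0\right)\right)^{\frac{3}{2}}\right)\right) 7 = \left(35 + \left(-6 + 0 + 0 \left(0 \cdot 1\right)^{\frac{3}{2}}\right)\right) 7 = \left(35 + \left(-6 + 0 + 0 \cdot 0^{\frac{3}{2}}\right)\right) 7 = \left(35 + \left(-6 + 0 + 0 \cdot 0\right)\right) 7 = \left(35 + \left(-6 + 0 + 0\right)\right) 7 = \left(35 - 6\right) 7 = 29 \cdot 7 = 203$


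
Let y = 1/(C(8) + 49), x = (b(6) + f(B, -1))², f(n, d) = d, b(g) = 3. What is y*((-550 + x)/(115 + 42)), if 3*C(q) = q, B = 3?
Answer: -1638/24335 ≈ -0.067310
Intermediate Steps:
C(q) = q/3
x = 4 (x = (3 - 1)² = 2² = 4)
y = 3/155 (y = 1/((⅓)*8 + 49) = 1/(8/3 + 49) = 1/(155/3) = 3/155 ≈ 0.019355)
y*((-550 + x)/(115 + 42)) = 3*((-550 + 4)/(115 + 42))/155 = 3*(-546/157)/155 = 3*(-546*1/157)/155 = (3/155)*(-546/157) = -1638/24335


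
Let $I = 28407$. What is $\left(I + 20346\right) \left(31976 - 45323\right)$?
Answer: $-650706291$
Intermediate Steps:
$\left(I + 20346\right) \left(31976 - 45323\right) = \left(28407 + 20346\right) \left(31976 - 45323\right) = 48753 \left(-13347\right) = -650706291$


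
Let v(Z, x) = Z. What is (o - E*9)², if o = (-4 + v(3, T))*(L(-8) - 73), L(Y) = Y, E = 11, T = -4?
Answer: 324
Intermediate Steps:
o = 81 (o = (-4 + 3)*(-8 - 73) = -1*(-81) = 81)
(o - E*9)² = (81 - 11*9)² = (81 - 1*99)² = (81 - 99)² = (-18)² = 324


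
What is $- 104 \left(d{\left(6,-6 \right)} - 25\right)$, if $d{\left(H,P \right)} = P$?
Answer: $3224$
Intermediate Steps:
$- 104 \left(d{\left(6,-6 \right)} - 25\right) = - 104 \left(-6 - 25\right) = \left(-104\right) \left(-31\right) = 3224$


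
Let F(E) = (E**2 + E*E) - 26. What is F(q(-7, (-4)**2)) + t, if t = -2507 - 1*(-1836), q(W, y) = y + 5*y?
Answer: 17735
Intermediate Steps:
q(W, y) = 6*y
t = -671 (t = -2507 + 1836 = -671)
F(E) = -26 + 2*E**2 (F(E) = (E**2 + E**2) - 26 = 2*E**2 - 26 = -26 + 2*E**2)
F(q(-7, (-4)**2)) + t = (-26 + 2*(6*(-4)**2)**2) - 671 = (-26 + 2*(6*16)**2) - 671 = (-26 + 2*96**2) - 671 = (-26 + 2*9216) - 671 = (-26 + 18432) - 671 = 18406 - 671 = 17735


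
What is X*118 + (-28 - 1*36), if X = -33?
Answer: -3958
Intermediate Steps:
X*118 + (-28 - 1*36) = -33*118 + (-28 - 1*36) = -3894 + (-28 - 36) = -3894 - 64 = -3958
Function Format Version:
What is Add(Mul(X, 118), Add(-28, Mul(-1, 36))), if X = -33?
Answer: -3958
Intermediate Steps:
Add(Mul(X, 118), Add(-28, Mul(-1, 36))) = Add(Mul(-33, 118), Add(-28, Mul(-1, 36))) = Add(-3894, Add(-28, -36)) = Add(-3894, -64) = -3958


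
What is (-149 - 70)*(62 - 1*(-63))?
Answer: -27375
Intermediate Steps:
(-149 - 70)*(62 - 1*(-63)) = -219*(62 + 63) = -219*125 = -27375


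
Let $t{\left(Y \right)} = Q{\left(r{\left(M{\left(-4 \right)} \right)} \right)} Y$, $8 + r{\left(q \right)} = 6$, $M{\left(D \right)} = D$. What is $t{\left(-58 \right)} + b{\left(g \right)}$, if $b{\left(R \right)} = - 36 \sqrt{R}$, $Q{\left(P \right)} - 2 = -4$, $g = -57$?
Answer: $116 - 36 i \sqrt{57} \approx 116.0 - 271.79 i$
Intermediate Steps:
$r{\left(q \right)} = -2$ ($r{\left(q \right)} = -8 + 6 = -2$)
$Q{\left(P \right)} = -2$ ($Q{\left(P \right)} = 2 - 4 = -2$)
$t{\left(Y \right)} = - 2 Y$
$t{\left(-58 \right)} + b{\left(g \right)} = \left(-2\right) \left(-58\right) - 36 \sqrt{-57} = 116 - 36 i \sqrt{57}$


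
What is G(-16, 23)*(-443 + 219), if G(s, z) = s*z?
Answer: 82432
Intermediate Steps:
G(-16, 23)*(-443 + 219) = (-16*23)*(-443 + 219) = -368*(-224) = 82432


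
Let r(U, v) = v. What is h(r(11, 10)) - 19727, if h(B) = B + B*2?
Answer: -19697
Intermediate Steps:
h(B) = 3*B (h(B) = B + 2*B = 3*B)
h(r(11, 10)) - 19727 = 3*10 - 19727 = 30 - 19727 = -19697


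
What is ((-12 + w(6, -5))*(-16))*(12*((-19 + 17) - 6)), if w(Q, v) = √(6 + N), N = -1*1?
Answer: -18432 + 1536*√5 ≈ -14997.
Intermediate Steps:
N = -1
w(Q, v) = √5 (w(Q, v) = √(6 - 1) = √5)
((-12 + w(6, -5))*(-16))*(12*((-19 + 17) - 6)) = ((-12 + √5)*(-16))*(12*((-19 + 17) - 6)) = (192 - 16*√5)*(12*(-2 - 6)) = (192 - 16*√5)*(12*(-8)) = (192 - 16*√5)*(-96) = -18432 + 1536*√5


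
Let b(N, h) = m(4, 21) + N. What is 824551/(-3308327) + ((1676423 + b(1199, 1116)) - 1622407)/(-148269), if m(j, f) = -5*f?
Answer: -9229613733/14864313211 ≈ -0.62092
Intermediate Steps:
b(N, h) = -105 + N (b(N, h) = -5*21 + N = -105 + N)
824551/(-3308327) + ((1676423 + b(1199, 1116)) - 1622407)/(-148269) = 824551/(-3308327) + ((1676423 + (-105 + 1199)) - 1622407)/(-148269) = 824551*(-1/3308327) + ((1676423 + 1094) - 1622407)*(-1/148269) = -824551/3308327 + (1677517 - 1622407)*(-1/148269) = -824551/3308327 + 55110*(-1/148269) = -824551/3308327 - 1670/4493 = -9229613733/14864313211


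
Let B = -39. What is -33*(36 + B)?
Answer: 99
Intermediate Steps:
-33*(36 + B) = -33*(36 - 39) = -33*(-3) = 99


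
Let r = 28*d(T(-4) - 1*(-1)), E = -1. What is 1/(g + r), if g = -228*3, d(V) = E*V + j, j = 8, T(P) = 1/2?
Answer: -1/502 ≈ -0.0019920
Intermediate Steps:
T(P) = ½
d(V) = 8 - V (d(V) = -V + 8 = 8 - V)
g = -684
r = 182 (r = 28*(8 - (½ - 1*(-1))) = 28*(8 - (½ + 1)) = 28*(8 - 1*3/2) = 28*(8 - 3/2) = 28*(13/2) = 182)
1/(g + r) = 1/(-684 + 182) = 1/(-502) = -1/502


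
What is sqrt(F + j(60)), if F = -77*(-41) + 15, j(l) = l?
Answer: 4*sqrt(202) ≈ 56.851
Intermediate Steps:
F = 3172 (F = 3157 + 15 = 3172)
sqrt(F + j(60)) = sqrt(3172 + 60) = sqrt(3232) = 4*sqrt(202)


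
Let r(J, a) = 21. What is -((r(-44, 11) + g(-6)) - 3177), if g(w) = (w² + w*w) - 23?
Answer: 3107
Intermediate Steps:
g(w) = -23 + 2*w² (g(w) = (w² + w²) - 23 = 2*w² - 23 = -23 + 2*w²)
-((r(-44, 11) + g(-6)) - 3177) = -((21 + (-23 + 2*(-6)²)) - 3177) = -((21 + (-23 + 2*36)) - 3177) = -((21 + (-23 + 72)) - 3177) = -((21 + 49) - 3177) = -(70 - 3177) = -1*(-3107) = 3107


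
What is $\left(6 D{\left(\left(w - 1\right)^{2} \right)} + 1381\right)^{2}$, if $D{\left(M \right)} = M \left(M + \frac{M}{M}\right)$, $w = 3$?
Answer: $2253001$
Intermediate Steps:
$D{\left(M \right)} = M \left(1 + M\right)$ ($D{\left(M \right)} = M \left(M + 1\right) = M \left(1 + M\right)$)
$\left(6 D{\left(\left(w - 1\right)^{2} \right)} + 1381\right)^{2} = \left(6 \left(3 - 1\right)^{2} \left(1 + \left(3 - 1\right)^{2}\right) + 1381\right)^{2} = \left(6 \cdot 2^{2} \left(1 + 2^{2}\right) + 1381\right)^{2} = \left(6 \cdot 4 \left(1 + 4\right) + 1381\right)^{2} = \left(6 \cdot 4 \cdot 5 + 1381\right)^{2} = \left(6 \cdot 20 + 1381\right)^{2} = \left(120 + 1381\right)^{2} = 1501^{2} = 2253001$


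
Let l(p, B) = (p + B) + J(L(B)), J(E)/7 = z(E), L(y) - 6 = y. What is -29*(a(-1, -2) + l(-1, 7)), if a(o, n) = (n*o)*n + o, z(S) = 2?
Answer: -435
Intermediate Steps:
L(y) = 6 + y
J(E) = 14 (J(E) = 7*2 = 14)
a(o, n) = o + o*n² (a(o, n) = o*n² + o = o + o*n²)
l(p, B) = 14 + B + p (l(p, B) = (p + B) + 14 = (B + p) + 14 = 14 + B + p)
-29*(a(-1, -2) + l(-1, 7)) = -29*(-(1 + (-2)²) + (14 + 7 - 1)) = -29*(-(1 + 4) + 20) = -29*(-1*5 + 20) = -29*(-5 + 20) = -29*15 = -435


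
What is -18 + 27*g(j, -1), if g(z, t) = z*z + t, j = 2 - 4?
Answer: 63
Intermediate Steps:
j = -2
g(z, t) = t + z**2 (g(z, t) = z**2 + t = t + z**2)
-18 + 27*g(j, -1) = -18 + 27*(-1 + (-2)**2) = -18 + 27*(-1 + 4) = -18 + 27*3 = -18 + 81 = 63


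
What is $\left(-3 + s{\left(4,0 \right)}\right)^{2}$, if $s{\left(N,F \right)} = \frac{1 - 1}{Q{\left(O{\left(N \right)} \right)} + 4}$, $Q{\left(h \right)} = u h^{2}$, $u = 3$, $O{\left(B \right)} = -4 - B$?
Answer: $9$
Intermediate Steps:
$Q{\left(h \right)} = 3 h^{2}$
$s{\left(N,F \right)} = 0$ ($s{\left(N,F \right)} = \frac{1 - 1}{3 \left(-4 - N\right)^{2} + 4} = \frac{0}{4 + 3 \left(-4 - N\right)^{2}} = 0$)
$\left(-3 + s{\left(4,0 \right)}\right)^{2} = \left(-3 + 0\right)^{2} = \left(-3\right)^{2} = 9$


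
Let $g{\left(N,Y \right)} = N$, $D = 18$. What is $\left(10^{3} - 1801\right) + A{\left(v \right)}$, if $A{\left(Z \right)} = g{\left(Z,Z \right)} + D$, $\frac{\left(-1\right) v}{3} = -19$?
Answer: $-726$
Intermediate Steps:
$v = 57$ ($v = \left(-3\right) \left(-19\right) = 57$)
$A{\left(Z \right)} = 18 + Z$ ($A{\left(Z \right)} = Z + 18 = 18 + Z$)
$\left(10^{3} - 1801\right) + A{\left(v \right)} = \left(10^{3} - 1801\right) + \left(18 + 57\right) = \left(1000 - 1801\right) + 75 = -801 + 75 = -726$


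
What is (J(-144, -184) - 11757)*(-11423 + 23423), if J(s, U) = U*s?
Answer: 176868000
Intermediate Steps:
(J(-144, -184) - 11757)*(-11423 + 23423) = (-184*(-144) - 11757)*(-11423 + 23423) = (26496 - 11757)*12000 = 14739*12000 = 176868000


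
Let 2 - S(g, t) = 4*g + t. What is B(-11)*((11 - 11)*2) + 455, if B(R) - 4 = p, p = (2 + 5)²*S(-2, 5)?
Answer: 455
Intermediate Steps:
S(g, t) = 2 - t - 4*g (S(g, t) = 2 - (4*g + t) = 2 - (t + 4*g) = 2 + (-t - 4*g) = 2 - t - 4*g)
p = 245 (p = (2 + 5)²*(2 - 1*5 - 4*(-2)) = 7²*(2 - 5 + 8) = 49*5 = 245)
B(R) = 249 (B(R) = 4 + 245 = 249)
B(-11)*((11 - 11)*2) + 455 = 249*((11 - 11)*2) + 455 = 249*(0*2) + 455 = 249*0 + 455 = 0 + 455 = 455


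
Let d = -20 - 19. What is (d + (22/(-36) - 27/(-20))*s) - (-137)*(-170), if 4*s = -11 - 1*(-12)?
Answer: -16796747/720 ≈ -23329.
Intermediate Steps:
d = -39
s = ¼ (s = (-11 - 1*(-12))/4 = (-11 + 12)/4 = (¼)*1 = ¼ ≈ 0.25000)
(d + (22/(-36) - 27/(-20))*s) - (-137)*(-170) = (-39 + (22/(-36) - 27/(-20))*(¼)) - (-137)*(-170) = (-39 + (22*(-1/36) - 27*(-1/20))*(¼)) - 1*23290 = (-39 + (-11/18 + 27/20)*(¼)) - 23290 = (-39 + (133/180)*(¼)) - 23290 = (-39 + 133/720) - 23290 = -27947/720 - 23290 = -16796747/720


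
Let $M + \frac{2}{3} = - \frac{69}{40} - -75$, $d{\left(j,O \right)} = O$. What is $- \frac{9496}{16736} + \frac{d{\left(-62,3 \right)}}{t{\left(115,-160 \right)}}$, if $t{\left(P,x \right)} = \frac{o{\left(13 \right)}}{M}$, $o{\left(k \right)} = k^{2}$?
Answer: $\frac{2550869}{3535480} \approx 0.72151$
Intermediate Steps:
$M = \frac{8713}{120}$ ($M = - \frac{2}{3} - \left(-75 + \frac{69}{40}\right) = - \frac{2}{3} + \left(\left(-69\right) \frac{1}{40} + 75\right) = - \frac{2}{3} + \left(- \frac{69}{40} + 75\right) = - \frac{2}{3} + \frac{2931}{40} = \frac{8713}{120} \approx 72.608$)
$t{\left(P,x \right)} = \frac{20280}{8713}$ ($t{\left(P,x \right)} = \frac{13^{2}}{\frac{8713}{120}} = 169 \cdot \frac{120}{8713} = \frac{20280}{8713}$)
$- \frac{9496}{16736} + \frac{d{\left(-62,3 \right)}}{t{\left(115,-160 \right)}} = - \frac{9496}{16736} + \frac{3}{\frac{20280}{8713}} = \left(-9496\right) \frac{1}{16736} + 3 \cdot \frac{8713}{20280} = - \frac{1187}{2092} + \frac{8713}{6760} = \frac{2550869}{3535480}$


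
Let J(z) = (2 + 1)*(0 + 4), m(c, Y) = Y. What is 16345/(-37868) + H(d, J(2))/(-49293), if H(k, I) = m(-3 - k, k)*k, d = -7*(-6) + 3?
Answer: -98041865/207403036 ≈ -0.47271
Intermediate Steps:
d = 45 (d = 42 + 3 = 45)
J(z) = 12 (J(z) = 3*4 = 12)
H(k, I) = k² (H(k, I) = k*k = k²)
16345/(-37868) + H(d, J(2))/(-49293) = 16345/(-37868) + 45²/(-49293) = 16345*(-1/37868) + 2025*(-1/49293) = -16345/37868 - 225/5477 = -98041865/207403036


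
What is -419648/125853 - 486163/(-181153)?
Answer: -2119346015/3256949787 ≈ -0.65071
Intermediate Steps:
-419648/125853 - 486163/(-181153) = -419648*1/125853 - 486163*(-1/181153) = -419648/125853 + 486163/181153 = -2119346015/3256949787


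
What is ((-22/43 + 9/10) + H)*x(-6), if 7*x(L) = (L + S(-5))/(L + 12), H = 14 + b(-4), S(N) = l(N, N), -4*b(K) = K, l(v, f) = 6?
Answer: 0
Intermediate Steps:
b(K) = -K/4
S(N) = 6
H = 15 (H = 14 - ¼*(-4) = 14 + 1 = 15)
x(L) = (6 + L)/(7*(12 + L)) (x(L) = ((L + 6)/(L + 12))/7 = ((6 + L)/(12 + L))/7 = (6 + L)/(7*(12 + L)))
((-22/43 + 9/10) + H)*x(-6) = ((-22/43 + 9/10) + 15)*((6 - 6)/(7*(12 - 6))) = ((-22*1/43 + 9*(⅒)) + 15)*((⅐)*0/6) = ((-22/43 + 9/10) + 15)*((⅐)*(⅙)*0) = (167/430 + 15)*0 = (6617/430)*0 = 0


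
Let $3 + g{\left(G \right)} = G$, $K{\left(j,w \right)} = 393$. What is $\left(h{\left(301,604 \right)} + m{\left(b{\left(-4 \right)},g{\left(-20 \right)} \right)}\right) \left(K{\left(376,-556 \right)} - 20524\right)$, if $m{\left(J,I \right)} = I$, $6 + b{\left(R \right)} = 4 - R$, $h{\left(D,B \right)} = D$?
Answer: $-5596418$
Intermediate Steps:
$b{\left(R \right)} = -2 - R$ ($b{\left(R \right)} = -6 - \left(-4 + R\right) = -2 - R$)
$g{\left(G \right)} = -3 + G$
$\left(h{\left(301,604 \right)} + m{\left(b{\left(-4 \right)},g{\left(-20 \right)} \right)}\right) \left(K{\left(376,-556 \right)} - 20524\right) = \left(301 - 23\right) \left(393 - 20524\right) = \left(301 - 23\right) \left(-20131\right) = 278 \left(-20131\right) = -5596418$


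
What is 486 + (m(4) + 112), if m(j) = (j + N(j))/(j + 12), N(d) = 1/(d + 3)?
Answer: 67005/112 ≈ 598.26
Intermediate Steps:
N(d) = 1/(3 + d)
m(j) = (j + 1/(3 + j))/(12 + j) (m(j) = (j + 1/(3 + j))/(j + 12) = (j + 1/(3 + j))/(12 + j))
486 + (m(4) + 112) = 486 + ((1 + 4*(3 + 4))/((3 + 4)*(12 + 4)) + 112) = 486 + ((1 + 4*7)/(7*16) + 112) = 486 + ((1/7)*(1/16)*(1 + 28) + 112) = 486 + ((1/7)*(1/16)*29 + 112) = 486 + (29/112 + 112) = 486 + 12573/112 = 67005/112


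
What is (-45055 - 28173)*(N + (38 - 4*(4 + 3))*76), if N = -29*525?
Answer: 1059243020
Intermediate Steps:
N = -15225
(-45055 - 28173)*(N + (38 - 4*(4 + 3))*76) = (-45055 - 28173)*(-15225 + (38 - 4*(4 + 3))*76) = -73228*(-15225 + (38 - 4*7)*76) = -73228*(-15225 + (38 - 28)*76) = -73228*(-15225 + 10*76) = -73228*(-15225 + 760) = -73228*(-14465) = 1059243020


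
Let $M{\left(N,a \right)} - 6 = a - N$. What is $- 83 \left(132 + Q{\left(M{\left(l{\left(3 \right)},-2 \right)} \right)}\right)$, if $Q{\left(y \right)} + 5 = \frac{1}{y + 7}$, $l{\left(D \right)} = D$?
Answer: $- \frac{84411}{8} \approx -10551.0$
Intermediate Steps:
$M{\left(N,a \right)} = 6 + a - N$ ($M{\left(N,a \right)} = 6 - \left(N - a\right) = 6 + a - N$)
$Q{\left(y \right)} = -5 + \frac{1}{7 + y}$ ($Q{\left(y \right)} = -5 + \frac{1}{y + 7} = -5 + \frac{1}{7 + y}$)
$- 83 \left(132 + Q{\left(M{\left(l{\left(3 \right)},-2 \right)} \right)}\right) = - 83 \left(132 + \frac{-34 - 5 \left(6 - 2 - 3\right)}{7 - -1}\right) = - 83 \left(132 + \frac{-34 - 5}{7 + 1}\right) = - 83 \left(132 + \frac{-34 - 5}{8}\right) = - 83 \left(132 + \frac{1}{8} \left(-39\right)\right) = - 83 \left(132 - \frac{39}{8}\right) = \left(-83\right) \frac{1017}{8} = - \frac{84411}{8}$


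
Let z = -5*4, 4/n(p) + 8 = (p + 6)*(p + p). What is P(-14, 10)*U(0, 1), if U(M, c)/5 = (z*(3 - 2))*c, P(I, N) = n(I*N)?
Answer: -50/4689 ≈ -0.010663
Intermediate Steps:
n(p) = 4/(-8 + 2*p*(6 + p)) (n(p) = 4/(-8 + (p + 6)*(p + p)) = 4/(-8 + (6 + p)*(2*p)) = 4/(-8 + 2*p*(6 + p)))
z = -20
P(I, N) = 2/(-4 + I²*N² + 6*I*N) (P(I, N) = 2/(-4 + (I*N)² + 6*(I*N)) = 2/(-4 + I²*N² + 6*I*N))
U(M, c) = -100*c (U(M, c) = 5*((-20*(3 - 2))*c) = 5*((-20*1)*c) = 5*(-20*c) = -100*c)
P(-14, 10)*U(0, 1) = (2/(-4 + (-14)²*10² + 6*(-14)*10))*(-100*1) = (2/(-4 + 196*100 - 840))*(-100) = (2/(-4 + 19600 - 840))*(-100) = (2/18756)*(-100) = (2*(1/18756))*(-100) = (1/9378)*(-100) = -50/4689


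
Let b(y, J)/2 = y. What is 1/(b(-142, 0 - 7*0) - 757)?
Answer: -1/1041 ≈ -0.00096061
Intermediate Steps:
b(y, J) = 2*y
1/(b(-142, 0 - 7*0) - 757) = 1/(2*(-142) - 757) = 1/(-284 - 757) = 1/(-1041) = -1/1041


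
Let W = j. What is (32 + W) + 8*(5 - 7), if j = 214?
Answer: 230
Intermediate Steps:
W = 214
(32 + W) + 8*(5 - 7) = (32 + 214) + 8*(5 - 7) = 246 + 8*(-2) = 246 - 16 = 230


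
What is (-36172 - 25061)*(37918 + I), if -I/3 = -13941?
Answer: -4882780653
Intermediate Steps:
I = 41823 (I = -3*(-13941) = 41823)
(-36172 - 25061)*(37918 + I) = (-36172 - 25061)*(37918 + 41823) = -61233*79741 = -4882780653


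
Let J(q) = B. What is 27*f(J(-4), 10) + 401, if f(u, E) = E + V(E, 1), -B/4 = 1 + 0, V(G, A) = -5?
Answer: 536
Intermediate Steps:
B = -4 (B = -4*(1 + 0) = -4*1 = -4)
J(q) = -4
f(u, E) = -5 + E (f(u, E) = E - 5 = -5 + E)
27*f(J(-4), 10) + 401 = 27*(-5 + 10) + 401 = 27*5 + 401 = 135 + 401 = 536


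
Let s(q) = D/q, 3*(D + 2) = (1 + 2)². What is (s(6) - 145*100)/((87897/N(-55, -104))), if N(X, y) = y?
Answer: 4523948/263691 ≈ 17.156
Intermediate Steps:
D = 1 (D = -2 + (1 + 2)²/3 = -2 + (⅓)*3² = -2 + (⅓)*9 = -2 + 3 = 1)
s(q) = 1/q
(s(6) - 145*100)/((87897/N(-55, -104))) = (1/6 - 145*100)/((87897/(-104))) = (⅙ - 14500)/((87897*(-1/104))) = -86999/(6*(-87897/104)) = -86999/6*(-104/87897) = 4523948/263691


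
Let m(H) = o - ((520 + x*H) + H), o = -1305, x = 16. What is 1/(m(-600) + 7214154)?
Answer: 1/7222529 ≈ 1.3846e-7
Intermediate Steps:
m(H) = -1825 - 17*H (m(H) = -1305 - ((520 + 16*H) + H) = -1305 - (520 + 17*H) = -1305 + (-520 - 17*H) = -1825 - 17*H)
1/(m(-600) + 7214154) = 1/((-1825 - 17*(-600)) + 7214154) = 1/((-1825 + 10200) + 7214154) = 1/(8375 + 7214154) = 1/7222529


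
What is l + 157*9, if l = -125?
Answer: 1288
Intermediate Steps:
l + 157*9 = -125 + 157*9 = -125 + 1413 = 1288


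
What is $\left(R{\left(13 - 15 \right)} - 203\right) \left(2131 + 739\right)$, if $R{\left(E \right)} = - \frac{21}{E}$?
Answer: $-552475$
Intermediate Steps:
$\left(R{\left(13 - 15 \right)} - 203\right) \left(2131 + 739\right) = \left(- \frac{21}{13 - 15} - 203\right) \left(2131 + 739\right) = \left(- \frac{21}{-2} - 203\right) 2870 = \left(\left(-21\right) \left(- \frac{1}{2}\right) - 203\right) 2870 = \left(\frac{21}{2} - 203\right) 2870 = \left(- \frac{385}{2}\right) 2870 = -552475$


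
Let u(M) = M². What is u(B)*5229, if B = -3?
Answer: 47061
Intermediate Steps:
u(B)*5229 = (-3)²*5229 = 9*5229 = 47061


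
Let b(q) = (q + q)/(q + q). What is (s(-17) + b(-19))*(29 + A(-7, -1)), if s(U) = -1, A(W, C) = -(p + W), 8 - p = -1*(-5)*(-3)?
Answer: 0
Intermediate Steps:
p = 23 (p = 8 - (-1*(-5))*(-3) = 8 - 5*(-3) = 8 - 1*(-15) = 8 + 15 = 23)
A(W, C) = -23 - W (A(W, C) = -(23 + W) = -23 - W)
b(q) = 1 (b(q) = (2*q)/((2*q)) = (2*q)*(1/(2*q)) = 1)
(s(-17) + b(-19))*(29 + A(-7, -1)) = (-1 + 1)*(29 + (-23 - 1*(-7))) = 0*(29 + (-23 + 7)) = 0*(29 - 16) = 0*13 = 0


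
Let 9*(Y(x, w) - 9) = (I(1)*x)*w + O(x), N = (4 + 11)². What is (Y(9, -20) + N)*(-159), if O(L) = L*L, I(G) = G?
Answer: -35457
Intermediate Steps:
N = 225 (N = 15² = 225)
O(L) = L²
Y(x, w) = 9 + x²/9 + w*x/9 (Y(x, w) = 9 + ((1*x)*w + x²)/9 = 9 + (x*w + x²)/9 = 9 + (w*x + x²)/9 = 9 + (x² + w*x)/9 = 9 + (x²/9 + w*x/9) = 9 + x²/9 + w*x/9)
(Y(9, -20) + N)*(-159) = ((9 + (⅑)*9² + (⅑)*(-20)*9) + 225)*(-159) = ((9 + (⅑)*81 - 20) + 225)*(-159) = ((9 + 9 - 20) + 225)*(-159) = (-2 + 225)*(-159) = 223*(-159) = -35457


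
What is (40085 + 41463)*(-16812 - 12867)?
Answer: -2420263092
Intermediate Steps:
(40085 + 41463)*(-16812 - 12867) = 81548*(-29679) = -2420263092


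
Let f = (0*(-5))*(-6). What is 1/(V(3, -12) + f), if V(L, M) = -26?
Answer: -1/26 ≈ -0.038462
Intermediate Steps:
f = 0 (f = 0*(-6) = 0)
1/(V(3, -12) + f) = 1/(-26 + 0) = 1/(-26) = -1/26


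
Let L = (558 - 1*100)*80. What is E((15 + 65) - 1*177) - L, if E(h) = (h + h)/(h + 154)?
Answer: -2088674/57 ≈ -36643.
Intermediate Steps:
L = 36640 (L = (558 - 100)*80 = 458*80 = 36640)
E(h) = 2*h/(154 + h) (E(h) = (2*h)/(154 + h) = 2*h/(154 + h))
E((15 + 65) - 1*177) - L = 2*((15 + 65) - 1*177)/(154 + ((15 + 65) - 1*177)) - 1*36640 = 2*(80 - 177)/(154 + (80 - 177)) - 36640 = 2*(-97)/(154 - 97) - 36640 = 2*(-97)/57 - 36640 = 2*(-97)*(1/57) - 36640 = -194/57 - 36640 = -2088674/57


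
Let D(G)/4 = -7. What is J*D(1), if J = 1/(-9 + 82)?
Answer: -28/73 ≈ -0.38356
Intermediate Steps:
D(G) = -28 (D(G) = 4*(-7) = -28)
J = 1/73 ≈ 0.013699
J*D(1) = (1/73)*(-28) = -28/73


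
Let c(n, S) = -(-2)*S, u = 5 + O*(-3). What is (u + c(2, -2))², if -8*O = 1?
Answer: 121/64 ≈ 1.8906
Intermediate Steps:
O = -⅛ (O = -⅛*1 = -⅛ ≈ -0.12500)
u = 43/8 (u = 5 - ⅛*(-3) = 5 + 3/8 = 43/8 ≈ 5.3750)
c(n, S) = 2*S
(u + c(2, -2))² = (43/8 + 2*(-2))² = (43/8 - 4)² = (11/8)² = 121/64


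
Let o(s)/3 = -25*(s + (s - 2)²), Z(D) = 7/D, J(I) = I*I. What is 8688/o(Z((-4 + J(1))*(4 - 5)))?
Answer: -13032/275 ≈ -47.389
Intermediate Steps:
J(I) = I²
o(s) = -75*s - 75*(-2 + s)² (o(s) = 3*(-25*(s + (s - 2)²)) = 3*(-25*(s + (-2 + s)²)) = 3*(-25*s - 25*(-2 + s)²) = -75*s - 75*(-2 + s)²)
8688/o(Z((-4 + J(1))*(4 - 5))) = 8688/(-525/((-4 + 1²)*(4 - 5)) - 75*(-2 + 7/(((-4 + 1²)*(4 - 5))))²) = 8688/(-525/((-4 + 1)*(-1)) - 75*(-2 + 7/(((-4 + 1)*(-1))))²) = 8688/(-525/((-3*(-1))) - 75*(-2 + 7/((-3*(-1))))²) = 8688/(-525/3 - 75*(-2 + 7/3)²) = 8688/(-525/3 - 75*(-2 + 7*(⅓))²) = 8688/(-75*7/3 - 75*(-2 + 7/3)²) = 8688/(-175 - 75*(⅓)²) = 8688/(-175 - 75*⅑) = 8688/(-175 - 25/3) = 8688/(-550/3) = 8688*(-3/550) = -13032/275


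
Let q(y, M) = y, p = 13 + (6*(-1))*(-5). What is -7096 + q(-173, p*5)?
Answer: -7269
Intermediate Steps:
p = 43 (p = 13 - 6*(-5) = 13 + 30 = 43)
-7096 + q(-173, p*5) = -7096 - 173 = -7269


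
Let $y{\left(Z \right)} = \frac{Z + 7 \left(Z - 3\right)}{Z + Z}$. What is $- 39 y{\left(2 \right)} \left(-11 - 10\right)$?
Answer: $- \frac{4095}{4} \approx -1023.8$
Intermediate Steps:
$y{\left(Z \right)} = \frac{-21 + 8 Z}{2 Z}$ ($y{\left(Z \right)} = \frac{Z + 7 \left(-3 + Z\right)}{2 Z} = \left(Z + \left(-21 + 7 Z\right)\right) \frac{1}{2 Z} = \left(-21 + 8 Z\right) \frac{1}{2 Z} = \frac{-21 + 8 Z}{2 Z}$)
$- 39 y{\left(2 \right)} \left(-11 - 10\right) = - 39 \left(4 - \frac{21}{2 \cdot 2}\right) \left(-11 - 10\right) = - 39 \left(4 - \frac{21}{4}\right) \left(-21\right) = \left(-39\right) \left(- \frac{5}{4}\right) \left(-21\right) = \frac{195}{4} \left(-21\right) = - \frac{4095}{4}$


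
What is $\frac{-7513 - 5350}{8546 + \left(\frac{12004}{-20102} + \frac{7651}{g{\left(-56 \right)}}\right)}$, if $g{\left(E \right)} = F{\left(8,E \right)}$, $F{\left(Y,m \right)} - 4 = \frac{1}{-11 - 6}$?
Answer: $- \frac{8662162871}{7061922965} \approx -1.2266$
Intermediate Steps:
$F{\left(Y,m \right)} = \frac{67}{17}$ ($F{\left(Y,m \right)} = 4 + \frac{1}{-11 - 6} = 4 + \frac{1}{-17} = 4 - \frac{1}{17} = \frac{67}{17}$)
$g{\left(E \right)} = \frac{67}{17}$
$\frac{-7513 - 5350}{8546 + \left(\frac{12004}{-20102} + \frac{7651}{g{\left(-56 \right)}}\right)} = \frac{-7513 - 5350}{8546 + \left(\frac{12004}{-20102} + \frac{7651}{\frac{67}{17}}\right)} = - \frac{12863}{8546 + \left(12004 \left(- \frac{1}{20102}\right) + 7651 \cdot \frac{17}{67}\right)} = - \frac{12863}{8546 + \left(- \frac{6002}{10051} + \frac{130067}{67}\right)} = - \frac{12863}{8546 + \frac{1306901283}{673417}} = - \frac{12863}{\frac{7061922965}{673417}} = \left(-12863\right) \frac{673417}{7061922965} = - \frac{8662162871}{7061922965}$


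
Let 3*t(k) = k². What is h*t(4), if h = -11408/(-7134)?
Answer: 91264/10701 ≈ 8.5285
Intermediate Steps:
h = 5704/3567 (h = -11408*(-1/7134) = 5704/3567 ≈ 1.5991)
t(k) = k²/3
h*t(4) = 5704*((⅓)*4²)/3567 = 5704*((⅓)*16)/3567 = (5704/3567)*(16/3) = 91264/10701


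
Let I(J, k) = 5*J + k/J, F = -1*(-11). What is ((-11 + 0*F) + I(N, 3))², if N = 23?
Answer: 5736025/529 ≈ 10843.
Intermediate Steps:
F = 11
((-11 + 0*F) + I(N, 3))² = ((-11 + 0*11) + (5*23 + 3/23))² = ((-11 + 0) + (115 + 3*(1/23)))² = (-11 + (115 + 3/23))² = (-11 + 2648/23)² = (2395/23)² = 5736025/529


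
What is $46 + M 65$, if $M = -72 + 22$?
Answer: $-3204$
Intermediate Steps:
$M = -50$
$46 + M 65 = 46 - 3250 = -3204$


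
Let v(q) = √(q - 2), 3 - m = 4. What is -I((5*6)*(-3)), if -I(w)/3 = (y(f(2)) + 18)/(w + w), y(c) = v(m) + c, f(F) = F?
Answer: -⅓ - I*√3/60 ≈ -0.33333 - 0.028868*I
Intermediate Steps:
m = -1 (m = 3 - 1*4 = 3 - 4 = -1)
v(q) = √(-2 + q)
y(c) = c + I*√3 (y(c) = √(-2 - 1) + c = √(-3) + c = I*√3 + c = c + I*√3)
I(w) = -3*(20 + I*√3)/(2*w) (I(w) = -3*((2 + I*√3) + 18)/(w + w) = -3*(20 + I*√3)/(2*w))
-I((5*6)*(-3)) = -3*(-20 - I*√3)/(2*((5*6)*(-3))) = -3*(-20 - I*√3)/(2*(30*(-3))) = -3*(-20 - I*√3)/(2*(-90)) = -3*(-1)*(-20 - I*√3)/(2*90) = -(⅓ + I*√3/60) = -⅓ - I*√3/60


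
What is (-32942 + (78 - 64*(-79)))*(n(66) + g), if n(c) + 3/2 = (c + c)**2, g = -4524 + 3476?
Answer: -455342096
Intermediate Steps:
g = -1048
n(c) = -3/2 + 4*c**2 (n(c) = -3/2 + (c + c)**2 = -3/2 + (2*c)**2 = -3/2 + 4*c**2)
(-32942 + (78 - 64*(-79)))*(n(66) + g) = (-32942 + (78 - 64*(-79)))*((-3/2 + 4*66**2) - 1048) = (-32942 + (78 + 5056))*((-3/2 + 4*4356) - 1048) = (-32942 + 5134)*((-3/2 + 17424) - 1048) = -27808*(34845/2 - 1048) = -27808*32749/2 = -455342096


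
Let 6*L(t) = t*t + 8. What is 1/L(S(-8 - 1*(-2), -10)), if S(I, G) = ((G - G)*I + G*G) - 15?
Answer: 2/2411 ≈ 0.00082953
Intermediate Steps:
S(I, G) = -15 + G² (S(I, G) = (0*I + G²) - 15 = (0 + G²) - 15 = G² - 15 = -15 + G²)
L(t) = 4/3 + t²/6 (L(t) = (t*t + 8)/6 = (t² + 8)/6 = (8 + t²)/6 = 4/3 + t²/6)
1/L(S(-8 - 1*(-2), -10)) = 1/(4/3 + (-15 + (-10)²)²/6) = 1/(4/3 + (-15 + 100)²/6) = 1/(4/3 + (⅙)*85²) = 1/(4/3 + (⅙)*7225) = 1/(4/3 + 7225/6) = 1/(2411/2) = 2/2411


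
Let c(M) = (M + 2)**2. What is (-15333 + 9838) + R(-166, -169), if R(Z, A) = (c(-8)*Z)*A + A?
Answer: 1004280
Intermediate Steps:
c(M) = (2 + M)**2
R(Z, A) = A + 36*A*Z (R(Z, A) = ((2 - 8)**2*Z)*A + A = ((-6)**2*Z)*A + A = (36*Z)*A + A = 36*A*Z + A = A + 36*A*Z)
(-15333 + 9838) + R(-166, -169) = (-15333 + 9838) - 169*(1 + 36*(-166)) = -5495 - 169*(1 - 5976) = -5495 - 169*(-5975) = -5495 + 1009775 = 1004280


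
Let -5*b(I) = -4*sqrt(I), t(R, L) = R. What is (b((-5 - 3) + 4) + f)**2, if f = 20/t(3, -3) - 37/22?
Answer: 2427241/108900 + 2632*I/165 ≈ 22.289 + 15.952*I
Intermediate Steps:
f = 329/66 (f = 20/3 - 37/22 = 329/66 ≈ 4.9848)
b(I) = 4*sqrt(I)/5 (b(I) = -(-4)*sqrt(I)/5 = 4*sqrt(I)/5)
(b((-5 - 3) + 4) + f)**2 = (4*sqrt((-5 - 3) + 4)/5 + 329/66)**2 = (4*sqrt(-8 + 4)/5 + 329/66)**2 = (4*sqrt(-4)/5 + 329/66)**2 = (4*(2*I)/5 + 329/66)**2 = (8*I/5 + 329/66)**2 = (329/66 + 8*I/5)**2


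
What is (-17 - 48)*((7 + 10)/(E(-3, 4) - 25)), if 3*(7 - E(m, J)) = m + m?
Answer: 1105/16 ≈ 69.063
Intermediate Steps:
E(m, J) = 7 - 2*m/3 (E(m, J) = 7 - (m + m)/3 = 7 - 2*m/3)
(-17 - 48)*((7 + 10)/(E(-3, 4) - 25)) = (-17 - 48)*((7 + 10)/((7 - ⅔*(-3)) - 25)) = -1105/((7 + 2) - 25) = -1105/(9 - 25) = -1105/(-16) = -1105*(-1)/16 = -65*(-17/16) = 1105/16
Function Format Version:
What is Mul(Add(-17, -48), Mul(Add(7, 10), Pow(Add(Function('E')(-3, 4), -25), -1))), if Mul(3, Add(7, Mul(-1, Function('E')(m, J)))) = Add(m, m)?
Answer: Rational(1105, 16) ≈ 69.063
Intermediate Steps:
Function('E')(m, J) = Add(7, Mul(Rational(-2, 3), m)) (Function('E')(m, J) = Add(7, Mul(Rational(-1, 3), Add(m, m))) = Add(7, Mul(Rational(-1, 3), Mul(2, m))) = Add(7, Mul(Rational(-2, 3), m)))
Mul(Add(-17, -48), Mul(Add(7, 10), Pow(Add(Function('E')(-3, 4), -25), -1))) = Mul(Add(-17, -48), Mul(Add(7, 10), Pow(Add(Add(7, Mul(Rational(-2, 3), -3)), -25), -1))) = Mul(-65, Mul(17, Pow(Add(Add(7, 2), -25), -1))) = Mul(-65, Mul(17, Pow(Add(9, -25), -1))) = Mul(-65, Mul(17, Pow(-16, -1))) = Mul(-65, Mul(17, Rational(-1, 16))) = Mul(-65, Rational(-17, 16)) = Rational(1105, 16)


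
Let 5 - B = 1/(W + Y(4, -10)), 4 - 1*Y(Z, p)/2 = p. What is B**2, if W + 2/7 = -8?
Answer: 466489/19044 ≈ 24.495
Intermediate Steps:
W = -58/7 (W = -2/7 - 8 = -58/7 ≈ -8.2857)
Y(Z, p) = 8 - 2*p
B = 683/138 (B = 5 - 1/(-58/7 + (8 - 2*(-10))) = 5 - 1/(-58/7 + (8 + 20)) = 5 - 1/(-58/7 + 28) = 5 - 1/138/7 = 5 - 1*7/138 = 5 - 7/138 = 683/138 ≈ 4.9493)
B**2 = (683/138)**2 = 466489/19044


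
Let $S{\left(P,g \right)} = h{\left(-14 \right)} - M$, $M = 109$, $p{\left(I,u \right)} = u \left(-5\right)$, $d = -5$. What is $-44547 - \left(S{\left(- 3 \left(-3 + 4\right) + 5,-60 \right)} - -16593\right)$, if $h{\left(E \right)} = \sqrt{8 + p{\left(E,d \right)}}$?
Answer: $-61031 - \sqrt{33} \approx -61037.0$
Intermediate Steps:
$p{\left(I,u \right)} = - 5 u$
$h{\left(E \right)} = \sqrt{33}$ ($h{\left(E \right)} = \sqrt{8 - -25} = \sqrt{8 + 25} = \sqrt{33}$)
$S{\left(P,g \right)} = -109 + \sqrt{33}$ ($S{\left(P,g \right)} = \sqrt{33} - 109 = -109 + \sqrt{33}$)
$-44547 - \left(S{\left(- 3 \left(-3 + 4\right) + 5,-60 \right)} - -16593\right) = -44547 - \left(\left(-109 + \sqrt{33}\right) - -16593\right) = -44547 - \left(\left(-109 + \sqrt{33}\right) + 16593\right) = -44547 - \left(16484 + \sqrt{33}\right) = -61031 - \sqrt{33}$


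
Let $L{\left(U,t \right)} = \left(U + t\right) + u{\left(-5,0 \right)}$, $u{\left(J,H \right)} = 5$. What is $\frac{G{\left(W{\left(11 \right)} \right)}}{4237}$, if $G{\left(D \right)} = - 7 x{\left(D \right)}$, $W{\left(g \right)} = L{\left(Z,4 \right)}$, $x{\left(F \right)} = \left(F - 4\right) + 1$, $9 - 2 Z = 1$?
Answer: $- \frac{70}{4237} \approx -0.016521$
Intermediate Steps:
$Z = 4$ ($Z = \frac{9}{2} - \frac{1}{2} = 4$)
$x{\left(F \right)} = -3 + F$ ($x{\left(F \right)} = \left(-4 + F\right) + 1 = -3 + F$)
$L{\left(U,t \right)} = 5 + U + t$ ($L{\left(U,t \right)} = \left(U + t\right) + 5 = 5 + U + t$)
$W{\left(g \right)} = 13$ ($W{\left(g \right)} = 5 + 4 + 4 = 13$)
$G{\left(D \right)} = 21 - 7 D$ ($G{\left(D \right)} = - 7 \left(-3 + D\right) = 21 - 7 D$)
$\frac{G{\left(W{\left(11 \right)} \right)}}{4237} = \frac{21 - 91}{4237} = \left(21 - 91\right) \frac{1}{4237} = \left(-70\right) \frac{1}{4237} = - \frac{70}{4237}$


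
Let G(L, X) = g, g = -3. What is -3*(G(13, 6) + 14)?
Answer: -33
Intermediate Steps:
G(L, X) = -3
-3*(G(13, 6) + 14) = -3*(-3 + 14) = -3*11 = -33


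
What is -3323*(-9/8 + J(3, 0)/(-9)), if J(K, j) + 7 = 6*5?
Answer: 880595/72 ≈ 12230.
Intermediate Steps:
J(K, j) = 23 (J(K, j) = -7 + 6*5 = -7 + 30 = 23)
-3323*(-9/8 + J(3, 0)/(-9)) = -3323*(-9/8 + 23/(-9)) = -3323*(-9*1/8 + 23*(-1/9)) = -3323*(-9/8 - 23/9) = -3323*(-265/72) = 880595/72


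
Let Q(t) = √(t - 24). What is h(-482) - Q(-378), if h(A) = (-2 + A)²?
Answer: 234256 - I*√402 ≈ 2.3426e+5 - 20.05*I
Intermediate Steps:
Q(t) = √(-24 + t)
h(-482) - Q(-378) = (-2 - 482)² - √(-24 - 378) = (-484)² - √(-402) = 234256 - I*√402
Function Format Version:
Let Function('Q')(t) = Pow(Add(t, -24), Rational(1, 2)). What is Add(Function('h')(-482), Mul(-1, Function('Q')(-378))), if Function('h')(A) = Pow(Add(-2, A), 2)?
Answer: Add(234256, Mul(-1, I, Pow(402, Rational(1, 2)))) ≈ Add(2.3426e+5, Mul(-20.050, I))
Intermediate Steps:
Function('Q')(t) = Pow(Add(-24, t), Rational(1, 2))
Add(Function('h')(-482), Mul(-1, Function('Q')(-378))) = Add(Pow(Add(-2, -482), 2), Mul(-1, Pow(Add(-24, -378), Rational(1, 2)))) = Add(Pow(-484, 2), Mul(-1, Pow(-402, Rational(1, 2)))) = Add(234256, Mul(-1, Mul(I, Pow(402, Rational(1, 2))))) = Add(234256, Mul(-1, I, Pow(402, Rational(1, 2))))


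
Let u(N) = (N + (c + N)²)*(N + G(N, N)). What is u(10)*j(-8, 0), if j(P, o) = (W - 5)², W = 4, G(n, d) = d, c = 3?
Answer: 3580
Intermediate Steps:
j(P, o) = 1 (j(P, o) = (4 - 5)² = (-1)² = 1)
u(N) = 2*N*(N + (3 + N)²) (u(N) = (N + (3 + N)²)*(N + N) = (N + (3 + N)²)*(2*N) = 2*N*(N + (3 + N)²))
u(10)*j(-8, 0) = (2*10*(10 + (3 + 10)²))*1 = (2*10*(10 + 13²))*1 = (2*10*(10 + 169))*1 = (2*10*179)*1 = 3580*1 = 3580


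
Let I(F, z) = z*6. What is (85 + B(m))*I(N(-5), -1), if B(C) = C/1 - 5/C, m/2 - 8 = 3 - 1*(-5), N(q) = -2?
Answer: -11217/16 ≈ -701.06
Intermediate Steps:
I(F, z) = 6*z
m = 32 (m = 16 + 2*(3 - 1*(-5)) = 16 + 2*(3 + 5) = 16 + 2*8 = 16 + 16 = 32)
B(C) = C - 5/C (B(C) = C*1 - 5/C = C - 5/C)
(85 + B(m))*I(N(-5), -1) = (85 + (32 - 5/32))*(6*(-1)) = (85 + (32 - 5*1/32))*(-6) = (85 + (32 - 5/32))*(-6) = (85 + 1019/32)*(-6) = (3739/32)*(-6) = -11217/16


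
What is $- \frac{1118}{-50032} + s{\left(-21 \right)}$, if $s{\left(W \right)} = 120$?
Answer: $\frac{3002479}{25016} \approx 120.02$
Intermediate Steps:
$- \frac{1118}{-50032} + s{\left(-21 \right)} = - \frac{1118}{-50032} + 120 = \left(-1118\right) \left(- \frac{1}{50032}\right) + 120 = \frac{559}{25016} + 120 = \frac{3002479}{25016}$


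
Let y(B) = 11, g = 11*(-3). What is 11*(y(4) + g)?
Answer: -242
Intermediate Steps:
g = -33
11*(y(4) + g) = 11*(11 - 33) = 11*(-22) = -242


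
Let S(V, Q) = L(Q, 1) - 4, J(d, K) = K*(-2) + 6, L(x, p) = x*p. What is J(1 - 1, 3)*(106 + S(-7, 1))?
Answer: 0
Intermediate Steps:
L(x, p) = p*x
J(d, K) = 6 - 2*K (J(d, K) = -2*K + 6 = 6 - 2*K)
S(V, Q) = -4 + Q (S(V, Q) = 1*Q - 4 = Q - 4 = -4 + Q)
J(1 - 1, 3)*(106 + S(-7, 1)) = (6 - 2*3)*(106 + (-4 + 1)) = (6 - 6)*(106 - 3) = 0*103 = 0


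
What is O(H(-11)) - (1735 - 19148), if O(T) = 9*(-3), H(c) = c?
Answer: 17386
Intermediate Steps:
O(T) = -27
O(H(-11)) - (1735 - 19148) = -27 - (1735 - 19148) = -27 - 1*(-17413) = -27 + 17413 = 17386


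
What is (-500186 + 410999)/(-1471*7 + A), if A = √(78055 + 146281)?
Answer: 131194077/15114839 + 50964*√14021/15114839 ≈ 9.0791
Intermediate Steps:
A = 4*√14021 (A = √224336 = 4*√14021 ≈ 473.64)
(-500186 + 410999)/(-1471*7 + A) = (-500186 + 410999)/(-1471*7 + 4*√14021) = -89187/(-10297 + 4*√14021)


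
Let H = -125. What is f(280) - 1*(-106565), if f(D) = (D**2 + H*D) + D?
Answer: 150245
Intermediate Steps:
f(D) = D**2 - 124*D (f(D) = (D**2 - 125*D) + D = D**2 - 124*D)
f(280) - 1*(-106565) = 280*(-124 + 280) - 1*(-106565) = 280*156 + 106565 = 43680 + 106565 = 150245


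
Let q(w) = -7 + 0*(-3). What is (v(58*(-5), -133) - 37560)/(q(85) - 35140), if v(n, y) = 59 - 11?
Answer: 37512/35147 ≈ 1.0673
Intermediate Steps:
v(n, y) = 48
q(w) = -7 (q(w) = -7 + 0 = -7)
(v(58*(-5), -133) - 37560)/(q(85) - 35140) = (48 - 37560)/(-7 - 35140) = -37512/(-35147) = -37512*(-1/35147) = 37512/35147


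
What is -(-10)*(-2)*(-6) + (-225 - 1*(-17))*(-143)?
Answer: 29864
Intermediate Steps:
-(-10)*(-2)*(-6) + (-225 - 1*(-17))*(-143) = -5*4*(-6) + (-225 + 17)*(-143) = -20*(-6) - 208*(-143) = 120 + 29744 = 29864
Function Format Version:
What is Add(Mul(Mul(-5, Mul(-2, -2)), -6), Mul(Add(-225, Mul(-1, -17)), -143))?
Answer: 29864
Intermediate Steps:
Add(Mul(Mul(-5, Mul(-2, -2)), -6), Mul(Add(-225, Mul(-1, -17)), -143)) = Add(Mul(Mul(-5, 4), -6), Mul(Add(-225, 17), -143)) = Add(Mul(-20, -6), Mul(-208, -143)) = Add(120, 29744) = 29864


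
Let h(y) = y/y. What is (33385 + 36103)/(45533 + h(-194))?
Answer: 34744/22767 ≈ 1.5261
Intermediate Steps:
h(y) = 1
(33385 + 36103)/(45533 + h(-194)) = (33385 + 36103)/(45533 + 1) = 69488/45534 = 69488*(1/45534) = 34744/22767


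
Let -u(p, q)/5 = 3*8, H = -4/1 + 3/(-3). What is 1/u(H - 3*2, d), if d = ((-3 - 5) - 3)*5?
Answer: -1/120 ≈ -0.0083333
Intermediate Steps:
H = -5 (H = -4*1 + 3*(-1/3) = -4 - 1 = -5)
d = -55 (d = (-8 - 3)*5 = -11*5 = -55)
u(p, q) = -120 (u(p, q) = -15*8 = -5*24 = -120)
1/u(H - 3*2, d) = 1/(-120) = -1/120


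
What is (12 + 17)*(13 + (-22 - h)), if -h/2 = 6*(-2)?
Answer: -957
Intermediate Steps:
h = 24 (h = -12*(-2) = -2*(-12) = 24)
(12 + 17)*(13 + (-22 - h)) = (12 + 17)*(13 + (-22 - 1*24)) = 29*(13 + (-22 - 24)) = 29*(13 - 46) = 29*(-33) = -957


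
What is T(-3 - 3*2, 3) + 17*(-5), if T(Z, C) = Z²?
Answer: -4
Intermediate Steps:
T(-3 - 3*2, 3) + 17*(-5) = (-3 - 3*2)² + 17*(-5) = (-3 - 6)² - 85 = (-9)² - 85 = 81 - 85 = -4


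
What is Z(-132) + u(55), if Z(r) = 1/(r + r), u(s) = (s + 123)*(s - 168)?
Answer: -5310097/264 ≈ -20114.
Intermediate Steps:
u(s) = (-168 + s)*(123 + s) (u(s) = (123 + s)*(-168 + s) = (-168 + s)*(123 + s))
Z(r) = 1/(2*r)
Z(-132) + u(55) = (½)/(-132) + (-20664 + 55² - 45*55) = (½)*(-1/132) + (-20664 + 3025 - 2475) = -1/264 - 20114 = -5310097/264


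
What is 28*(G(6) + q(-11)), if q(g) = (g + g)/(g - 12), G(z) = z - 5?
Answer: 1260/23 ≈ 54.783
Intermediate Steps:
G(z) = -5 + z
q(g) = 2*g/(-12 + g) (q(g) = (2*g)/(-12 + g) = 2*g/(-12 + g))
28*(G(6) + q(-11)) = 28*((-5 + 6) + 2*(-11)/(-12 - 11)) = 28*(1 + 2*(-11)/(-23)) = 28*(1 + 2*(-11)*(-1/23)) = 28*(1 + 22/23) = 28*(45/23) = 1260/23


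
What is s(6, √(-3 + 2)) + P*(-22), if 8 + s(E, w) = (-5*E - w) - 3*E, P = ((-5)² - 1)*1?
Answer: -584 - I ≈ -584.0 - 1.0*I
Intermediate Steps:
P = 24 (P = (25 - 1)*1 = 24*1 = 24)
s(E, w) = -8 - w - 8*E (s(E, w) = -8 + ((-5*E - w) - 3*E) = -8 + ((-w - 5*E) - 3*E) = -8 + (-w - 8*E) = -8 - w - 8*E)
s(6, √(-3 + 2)) + P*(-22) = (-8 - √(-3 + 2) - 8*6) + 24*(-22) = (-8 - √(-1) - 48) - 528 = (-8 - I - 48) - 528 = (-56 - I) - 528 = -584 - I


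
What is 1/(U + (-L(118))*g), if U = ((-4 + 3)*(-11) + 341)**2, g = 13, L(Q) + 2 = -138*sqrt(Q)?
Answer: 6885/832159414 - 299*sqrt(118)/2496478242 ≈ 6.9726e-6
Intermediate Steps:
L(Q) = -2 - 138*sqrt(Q)
U = 123904 (U = (-1*(-11) + 341)**2 = (11 + 341)**2 = 352**2 = 123904)
1/(U + (-L(118))*g) = 1/(123904 - (-2 - 138*sqrt(118))*13) = 1/(123904 + (2 + 138*sqrt(118))*13) = 1/(123904 + (26 + 1794*sqrt(118))) = 1/(123930 + 1794*sqrt(118))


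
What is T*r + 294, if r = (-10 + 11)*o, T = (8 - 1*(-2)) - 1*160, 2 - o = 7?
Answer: 1044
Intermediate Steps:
o = -5 (o = 2 - 1*7 = 2 - 7 = -5)
T = -150 (T = (8 + 2) - 160 = 10 - 160 = -150)
r = -5 (r = (-10 + 11)*(-5) = 1*(-5) = -5)
T*r + 294 = -150*(-5) + 294 = 750 + 294 = 1044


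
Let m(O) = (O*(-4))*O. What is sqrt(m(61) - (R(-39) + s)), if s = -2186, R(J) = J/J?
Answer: 3*I*sqrt(1411) ≈ 112.69*I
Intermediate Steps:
R(J) = 1
m(O) = -4*O**2 (m(O) = (-4*O)*O = -4*O**2)
sqrt(m(61) - (R(-39) + s)) = sqrt(-4*61**2 - (1 - 2186)) = sqrt(-4*3721 - 1*(-2185)) = sqrt(-14884 + 2185) = sqrt(-12699) = 3*I*sqrt(1411)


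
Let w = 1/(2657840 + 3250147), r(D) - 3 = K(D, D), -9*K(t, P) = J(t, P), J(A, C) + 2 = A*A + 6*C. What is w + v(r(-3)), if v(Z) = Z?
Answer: 8314945/1969329 ≈ 4.2222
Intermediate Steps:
J(A, C) = -2 + A² + 6*C (J(A, C) = -2 + (A*A + 6*C) = -2 + (A² + 6*C) = -2 + A² + 6*C)
K(t, P) = 2/9 - 2*P/3 - t²/9 (K(t, P) = -(-2 + t² + 6*P)/9 = 2/9 - 2*P/3 - t²/9)
r(D) = 29/9 - 2*D/3 - D²/9 (r(D) = 3 + (2/9 - 2*D/3 - D²/9) = 29/9 - 2*D/3 - D²/9)
w = 1/5907987 ≈ 1.6926e-7
w + v(r(-3)) = 1/5907987 + (29/9 - ⅔*(-3) - ⅑*(-3)²) = 1/5907987 + (29/9 + 2 - ⅑*9) = 1/5907987 + (29/9 + 2 - 1) = 1/5907987 + 38/9 = 8314945/1969329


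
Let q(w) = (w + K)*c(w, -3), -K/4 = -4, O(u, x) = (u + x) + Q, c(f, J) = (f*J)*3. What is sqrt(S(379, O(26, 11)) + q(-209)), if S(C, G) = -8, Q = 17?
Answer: 7*I*sqrt(7409) ≈ 602.53*I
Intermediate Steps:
c(f, J) = 3*J*f (c(f, J) = (J*f)*3 = 3*J*f)
O(u, x) = 17 + u + x (O(u, x) = (u + x) + 17 = 17 + u + x)
K = 16 (K = -4*(-4) = 16)
q(w) = -9*w*(16 + w) (q(w) = (w + 16)*(3*(-3)*w) = (16 + w)*(-9*w) = -9*w*(16 + w))
sqrt(S(379, O(26, 11)) + q(-209)) = sqrt(-8 - 9*(-209)*(16 - 209)) = sqrt(-8 - 9*(-209)*(-193)) = sqrt(-8 - 363033) = sqrt(-363041) = 7*I*sqrt(7409)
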